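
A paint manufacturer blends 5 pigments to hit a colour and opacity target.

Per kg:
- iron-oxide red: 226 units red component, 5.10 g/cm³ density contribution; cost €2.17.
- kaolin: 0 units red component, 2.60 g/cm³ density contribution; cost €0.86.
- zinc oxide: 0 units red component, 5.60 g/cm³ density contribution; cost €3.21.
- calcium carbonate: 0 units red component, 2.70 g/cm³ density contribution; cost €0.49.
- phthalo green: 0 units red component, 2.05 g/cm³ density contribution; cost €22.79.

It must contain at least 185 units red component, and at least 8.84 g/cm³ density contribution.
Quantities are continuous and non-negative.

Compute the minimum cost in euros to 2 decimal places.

Set it up as a linear program. Let x1 = kg of iron-oxide red, x2 = kg of kaolin, x3 = kg of zinc oxide, x4 = kg of calcium carbonate, x5 = kg of phthalo green.
min 2.17x1 + 0.86x2 + 3.21x3 + 0.49x4 + 22.79x5 subject to:
  226x1 ≥ 185   (red component)
  5.1x1 + 2.6x2 + 5.6x3 + 2.7x4 + 2.05x5 ≥ 8.84   (density contribution)
  x1, x2, x3, x4, x5 ≥ 0.
The minimum-cost mix takes nothing from kaolin, zinc oxide, phthalo green — only iron-oxide red, calcium carbonate. The red component and density contribution requirements are met with equality.
That vertex is x1 = 0.8186, x4 = 1.728.
Total cost: 2.17·0.8186 + 0.49·1.728 = 2.6231.

€2.62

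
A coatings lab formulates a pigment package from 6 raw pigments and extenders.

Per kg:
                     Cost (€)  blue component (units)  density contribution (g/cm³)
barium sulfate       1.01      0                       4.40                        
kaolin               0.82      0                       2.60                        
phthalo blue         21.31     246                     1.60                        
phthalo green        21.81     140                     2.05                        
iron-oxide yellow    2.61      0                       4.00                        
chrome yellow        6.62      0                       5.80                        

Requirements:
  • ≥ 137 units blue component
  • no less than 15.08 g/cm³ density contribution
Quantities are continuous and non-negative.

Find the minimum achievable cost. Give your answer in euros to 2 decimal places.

This is a linear program. Let x1 = kg of barium sulfate, x2 = kg of kaolin, x3 = kg of phthalo blue, x4 = kg of phthalo green, x5 = kg of iron-oxide yellow, x6 = kg of chrome yellow.
Minimise 1.01x1 + 0.82x2 + 21.31x3 + 21.81x4 + 2.61x5 + 6.62x6 with:
  246x3 + 140x4 ≥ 137   (blue component)
  4.4x1 + 2.6x2 + 1.6x3 + 2.05x4 + 4x5 + 5.8x6 ≥ 15.08   (density contribution)
  x1, x2, x3, x4, x5, x6 ≥ 0.
The minimum-cost mix takes nothing from kaolin, phthalo green, iron-oxide yellow, chrome yellow — only barium sulfate, phthalo blue. The blue component and density contribution requirements are met with equality.
So barium sulfate = 3.225 kg, phthalo blue = 0.5569 kg.
Total cost: 1.01·3.225 + 21.31·0.5569 = 15.1248.

€15.12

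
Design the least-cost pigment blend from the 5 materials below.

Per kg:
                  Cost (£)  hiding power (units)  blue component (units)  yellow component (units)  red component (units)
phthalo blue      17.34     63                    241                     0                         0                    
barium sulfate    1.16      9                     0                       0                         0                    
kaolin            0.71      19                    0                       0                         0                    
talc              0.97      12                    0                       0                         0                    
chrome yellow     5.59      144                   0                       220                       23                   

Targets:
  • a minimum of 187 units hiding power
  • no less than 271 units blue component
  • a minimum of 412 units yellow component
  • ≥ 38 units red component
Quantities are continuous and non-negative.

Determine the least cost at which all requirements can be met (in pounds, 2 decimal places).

Set it up as a linear program. Let x1 = kg of phthalo blue, x2 = kg of barium sulfate, x3 = kg of kaolin, x4 = kg of talc, x5 = kg of chrome yellow.
min 17.34x1 + 1.16x2 + 0.71x3 + 0.97x4 + 5.59x5 s.t.:
  63x1 + 9x2 + 19x3 + 12x4 + 144x5 ≥ 187   (hiding power)
  241x1 ≥ 271   (blue component)
  220x5 ≥ 412   (yellow component)
  23x5 ≥ 38   (red component)
  x1, x2, x3, x4, x5 ≥ 0.
The minimum-cost mix takes nothing from barium sulfate, kaolin, talc — only phthalo blue, chrome yellow. Binding constraints: blue component and yellow component.
So phthalo blue = 1.1245 kg, chrome yellow = 1.8727 kg.
Total cost: 17.34·1.1245 + 5.59·1.8727 = 29.9672.

£29.97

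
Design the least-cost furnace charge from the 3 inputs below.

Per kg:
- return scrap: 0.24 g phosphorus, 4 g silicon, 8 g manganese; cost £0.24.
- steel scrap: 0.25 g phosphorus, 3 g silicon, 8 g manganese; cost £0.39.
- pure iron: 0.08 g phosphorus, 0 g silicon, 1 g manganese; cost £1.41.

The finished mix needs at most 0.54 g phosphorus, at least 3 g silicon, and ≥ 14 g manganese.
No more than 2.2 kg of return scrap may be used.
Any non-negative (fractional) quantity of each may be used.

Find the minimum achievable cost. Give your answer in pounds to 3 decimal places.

£0.420

Treat it as an LP. Let x1 = kg of return scrap, x2 = kg of steel scrap, x3 = kg of pure iron.
min 0.24x1 + 0.39x2 + 1.41x3 s.t.:
  0.24x1 + 0.25x2 + 0.08x3 ≤ 0.54   (phosphorus)
  4x1 + 3x2 ≥ 3   (silicon)
  8x1 + 8x2 + 1x3 ≥ 14   (manganese)
  x1 ≤ 2.2
  x1, x2, x3 ≥ 0.
The optimal basis is {return scrap}; steel scrap, pure iron drop out. The manganese requirement is met with equality.
Solving gives x1 = 1.75.
Cost = 0.24·1.75 = 0.42000.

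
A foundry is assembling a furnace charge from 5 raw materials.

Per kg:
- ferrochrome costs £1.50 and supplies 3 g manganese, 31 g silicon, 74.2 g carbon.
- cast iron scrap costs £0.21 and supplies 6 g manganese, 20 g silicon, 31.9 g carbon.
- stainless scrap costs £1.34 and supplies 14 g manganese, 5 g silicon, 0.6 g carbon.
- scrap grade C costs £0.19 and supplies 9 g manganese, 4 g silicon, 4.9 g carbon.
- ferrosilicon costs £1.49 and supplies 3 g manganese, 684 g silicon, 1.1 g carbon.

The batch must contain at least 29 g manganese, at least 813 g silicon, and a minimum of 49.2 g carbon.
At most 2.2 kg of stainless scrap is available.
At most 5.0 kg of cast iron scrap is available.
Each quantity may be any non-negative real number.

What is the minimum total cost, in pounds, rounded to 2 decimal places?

This is a linear program. Let x1 = kg of ferrochrome, x2 = kg of cast iron scrap, x3 = kg of stainless scrap, x4 = kg of scrap grade C, x5 = kg of ferrosilicon.
min 1.5x1 + 0.21x2 + 1.34x3 + 0.19x4 + 1.49x5 subject to:
  3x1 + 6x2 + 14x3 + 9x4 + 3x5 ≥ 29   (manganese)
  31x1 + 20x2 + 5x3 + 4x4 + 684x5 ≥ 813   (silicon)
  74.2x1 + 31.9x2 + 0.6x3 + 4.9x4 + 1.1x5 ≥ 49.2   (carbon)
  x3 ≤ 2.2
  x2 ≤ 5
  x1, x2, x3, x4, x5 ≥ 0.
The minimum-cost mix takes nothing from ferrochrome, stainless scrap — only cast iron scrap, scrap grade C, ferrosilicon. The manganese, silicon, carbon requirements are met with equality.
Solving gives x2 = 1.188, x4 = 2.05, x5 = 1.142.
Cost = 0.21·1.188 + 0.19·2.05 + 1.49·1.142 = 2.3406.

£2.34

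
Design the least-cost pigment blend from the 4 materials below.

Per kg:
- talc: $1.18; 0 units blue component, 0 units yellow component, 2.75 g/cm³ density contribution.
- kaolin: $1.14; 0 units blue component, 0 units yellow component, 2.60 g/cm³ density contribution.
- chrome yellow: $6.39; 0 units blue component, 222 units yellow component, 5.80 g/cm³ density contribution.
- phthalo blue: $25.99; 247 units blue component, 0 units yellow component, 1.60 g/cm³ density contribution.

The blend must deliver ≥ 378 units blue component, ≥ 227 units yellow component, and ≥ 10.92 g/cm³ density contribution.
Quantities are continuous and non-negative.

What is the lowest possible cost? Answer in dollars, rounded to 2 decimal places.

This is a linear program. Let x1 = kg of talc, x2 = kg of kaolin, x3 = kg of chrome yellow, x4 = kg of phthalo blue.
Minimise 1.18x1 + 1.14x2 + 6.39x3 + 25.99x4 with:
  247x4 ≥ 378   (blue component)
  222x3 ≥ 227   (yellow component)
  2.75x1 + 2.6x2 + 5.8x3 + 1.6x4 ≥ 10.92   (density contribution)
  x1, x2, x3, x4 ≥ 0.
The minimum-cost mix takes nothing from kaolin — only talc, chrome yellow, phthalo blue. The blue component, yellow component, density contribution requirements are met with equality.
Solving gives x1 = 0.92392, x3 = 1.0225, x4 = 1.5304.
Objective = 1.18·0.92392 + 6.39·1.0225 + 25.99·1.5304 = 47.3991.

$47.40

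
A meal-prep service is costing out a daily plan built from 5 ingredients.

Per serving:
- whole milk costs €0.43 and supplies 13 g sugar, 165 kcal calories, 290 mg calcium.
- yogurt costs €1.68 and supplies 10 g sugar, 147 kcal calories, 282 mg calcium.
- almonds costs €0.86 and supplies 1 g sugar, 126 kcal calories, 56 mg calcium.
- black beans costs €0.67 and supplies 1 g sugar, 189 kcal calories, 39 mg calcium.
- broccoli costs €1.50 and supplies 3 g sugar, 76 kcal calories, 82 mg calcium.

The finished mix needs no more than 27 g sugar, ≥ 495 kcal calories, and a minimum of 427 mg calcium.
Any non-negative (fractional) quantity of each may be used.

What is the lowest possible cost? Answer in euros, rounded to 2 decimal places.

Let x1 = servings of whole milk, x2 = servings of yogurt, x3 = servings of almonds, x4 = servings of black beans, x5 = servings of broccoli.
min 0.43x1 + 1.68x2 + 0.86x3 + 0.67x4 + 1.5x5 subject to:
  13x1 + 10x2 + 1x3 + 1x4 + 3x5 ≤ 27   (sugar)
  165x1 + 147x2 + 126x3 + 189x4 + 76x5 ≥ 495   (calories)
  290x1 + 282x2 + 56x3 + 39x4 + 82x5 ≥ 427   (calcium)
  x1, x2, x3, x4, x5 ≥ 0.
At the optimum only whole milk, black beans are positive (yogurt, almonds, broccoli = 0). Binding constraints: sugar and calories.
That vertex is x1 = 2.01, x4 = 0.8639.
Cost = 0.43·2.01 + 0.67·0.8639 = 1.4431.

€1.44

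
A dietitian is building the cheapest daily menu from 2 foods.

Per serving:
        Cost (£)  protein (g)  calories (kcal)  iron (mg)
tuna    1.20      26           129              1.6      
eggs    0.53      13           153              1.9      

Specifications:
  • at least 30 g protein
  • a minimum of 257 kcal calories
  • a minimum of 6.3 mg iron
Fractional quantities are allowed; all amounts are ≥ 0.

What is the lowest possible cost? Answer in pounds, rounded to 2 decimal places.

£1.76

Let x1 = servings of tuna, x2 = servings of eggs.
min 1.2x1 + 0.53x2 s.t.:
  26x1 + 13x2 ≥ 30   (protein)
  129x1 + 153x2 ≥ 257   (calories)
  1.6x1 + 1.9x2 ≥ 6.3   (iron)
  x1, x2 ≥ 0.
The optimal basis is {eggs}; tuna drops out. There the iron constraint is tight.
Solving gives x2 = 3.316.
Objective = 0.53·3.316 = 1.7575.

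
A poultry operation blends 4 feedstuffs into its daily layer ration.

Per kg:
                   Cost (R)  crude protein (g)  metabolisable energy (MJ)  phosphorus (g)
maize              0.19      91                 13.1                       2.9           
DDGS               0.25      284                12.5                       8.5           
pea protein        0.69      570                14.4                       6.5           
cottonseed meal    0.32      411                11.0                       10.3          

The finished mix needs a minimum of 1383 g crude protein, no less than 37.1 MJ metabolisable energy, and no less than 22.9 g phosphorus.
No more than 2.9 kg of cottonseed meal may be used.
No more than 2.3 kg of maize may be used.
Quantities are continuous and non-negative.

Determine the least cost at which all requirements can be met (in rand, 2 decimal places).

R1.10

Let x1 = kg of maize, x2 = kg of DDGS, x3 = kg of pea protein, x4 = kg of cottonseed meal.
Minimise 0.19x1 + 0.25x2 + 0.69x3 + 0.32x4 s.t.:
  91x1 + 284x2 + 570x3 + 411x4 ≥ 1383   (crude protein)
  13.1x1 + 12.5x2 + 14.4x3 + 11x4 ≥ 37.1   (metabolisable energy)
  2.9x1 + 8.5x2 + 6.5x3 + 10.3x4 ≥ 22.9   (phosphorus)
  x4 ≤ 2.9
  x1 ≤ 2.3
  x1, x2, x3, x4 ≥ 0.
The cheapest feasible vertex uses only DDGS, cottonseed meal; maize, pea protein are not used. There the crude protein and the cottonseed meal cap constraints are tight.
Optimal quantities: DDGS = 0.6729 kg, cottonseed meal = 2.9 kg.
Objective = 0.25·0.6729 + 0.32·2.9 = 1.0962.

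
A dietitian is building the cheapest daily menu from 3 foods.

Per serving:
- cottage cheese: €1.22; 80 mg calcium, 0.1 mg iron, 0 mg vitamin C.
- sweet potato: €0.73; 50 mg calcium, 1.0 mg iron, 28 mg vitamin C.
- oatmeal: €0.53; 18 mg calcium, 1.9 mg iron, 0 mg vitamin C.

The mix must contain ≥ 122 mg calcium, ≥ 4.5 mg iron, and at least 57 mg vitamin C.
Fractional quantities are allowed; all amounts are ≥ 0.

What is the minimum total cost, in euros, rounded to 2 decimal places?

€2.17

Let x1 = servings of cottage cheese, x2 = servings of sweet potato, x3 = servings of oatmeal.
Minimize 1.22x1 + 0.73x2 + 0.53x3 s.t.:
  80x1 + 50x2 + 18x3 ≥ 122   (calcium)
  0.1x1 + 1x2 + 1.9x3 ≥ 4.5   (iron)
  28x2 ≥ 57   (vitamin C)
  x1, x2, x3 ≥ 0.
The cheapest feasible vertex uses only sweet potato, oatmeal; cottage cheese is not used. The iron and vitamin C requirements are met with equality.
So sweet potato = 2.036 servings, oatmeal = 1.297 servings.
Cost = 0.73·2.036 + 0.53·1.297 = 2.1737.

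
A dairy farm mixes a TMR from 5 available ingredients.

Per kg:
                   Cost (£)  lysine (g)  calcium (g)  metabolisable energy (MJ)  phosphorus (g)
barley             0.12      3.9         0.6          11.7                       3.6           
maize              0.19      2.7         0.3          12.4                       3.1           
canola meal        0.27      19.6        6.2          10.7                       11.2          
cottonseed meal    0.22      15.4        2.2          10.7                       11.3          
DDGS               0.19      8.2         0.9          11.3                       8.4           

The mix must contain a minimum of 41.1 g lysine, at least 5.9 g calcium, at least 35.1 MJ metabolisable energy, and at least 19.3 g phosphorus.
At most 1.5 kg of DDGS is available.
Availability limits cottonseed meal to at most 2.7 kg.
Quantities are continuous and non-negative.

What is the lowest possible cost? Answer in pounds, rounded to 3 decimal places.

Treat it as an LP. Let x1 = kg of barley, x2 = kg of maize, x3 = kg of canola meal, x4 = kg of cottonseed meal, x5 = kg of DDGS.
min 0.12x1 + 0.19x2 + 0.27x3 + 0.22x4 + 0.19x5 s.t.:
  3.9x1 + 2.7x2 + 19.6x3 + 15.4x4 + 8.2x5 ≥ 41.1   (lysine)
  0.6x1 + 0.3x2 + 6.2x3 + 2.2x4 + 0.9x5 ≥ 5.9   (calcium)
  11.7x1 + 12.4x2 + 10.7x3 + 10.7x4 + 11.3x5 ≥ 35.1   (metabolisable energy)
  3.6x1 + 3.1x2 + 11.2x3 + 11.3x4 + 8.4x5 ≥ 19.3   (phosphorus)
  x5 ≤ 1.5
  x4 ≤ 2.7
  x1, x2, x3, x4, x5 ≥ 0.
The minimum-cost mix takes nothing from maize, canola meal, DDGS — only barley, cottonseed meal. The lysine and metabolisable energy requirements are met with equality.
Optimal quantities: barley = 0.7278 kg, cottonseed meal = 2.485 kg.
Total cost: 0.12·0.7278 + 0.22·2.485 = 0.63404.

£0.634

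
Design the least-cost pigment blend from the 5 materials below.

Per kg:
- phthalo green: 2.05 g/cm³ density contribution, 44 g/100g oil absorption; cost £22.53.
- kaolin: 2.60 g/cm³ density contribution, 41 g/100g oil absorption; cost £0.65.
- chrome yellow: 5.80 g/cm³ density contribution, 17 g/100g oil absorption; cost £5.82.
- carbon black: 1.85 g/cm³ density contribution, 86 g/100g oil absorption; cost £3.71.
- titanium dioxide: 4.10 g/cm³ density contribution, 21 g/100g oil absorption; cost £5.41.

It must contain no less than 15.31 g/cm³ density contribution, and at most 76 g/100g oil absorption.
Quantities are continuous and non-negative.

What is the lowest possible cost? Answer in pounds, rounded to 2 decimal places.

£13.54

Set it up as a linear program. Let x1 = kg of phthalo green, x2 = kg of kaolin, x3 = kg of chrome yellow, x4 = kg of carbon black, x5 = kg of titanium dioxide.
min 22.53x1 + 0.65x2 + 5.82x3 + 3.71x4 + 5.41x5 s.t.:
  2.05x1 + 2.6x2 + 5.8x3 + 1.85x4 + 4.1x5 ≥ 15.31   (density contribution)
  44x1 + 41x2 + 17x3 + 86x4 + 21x5 ≤ 76   (oil absorption)
  x1, x2, x3, x4, x5 ≥ 0.
The optimal basis is {kaolin, chrome yellow}; phthalo green, carbon black, titanium dioxide drop out. Binding constraints: density contribution and oil absorption.
That vertex is x2 = 0.9325, x3 = 2.222.
Hence cost = 0.65·0.9325 + 5.82·2.222 = £13.5382.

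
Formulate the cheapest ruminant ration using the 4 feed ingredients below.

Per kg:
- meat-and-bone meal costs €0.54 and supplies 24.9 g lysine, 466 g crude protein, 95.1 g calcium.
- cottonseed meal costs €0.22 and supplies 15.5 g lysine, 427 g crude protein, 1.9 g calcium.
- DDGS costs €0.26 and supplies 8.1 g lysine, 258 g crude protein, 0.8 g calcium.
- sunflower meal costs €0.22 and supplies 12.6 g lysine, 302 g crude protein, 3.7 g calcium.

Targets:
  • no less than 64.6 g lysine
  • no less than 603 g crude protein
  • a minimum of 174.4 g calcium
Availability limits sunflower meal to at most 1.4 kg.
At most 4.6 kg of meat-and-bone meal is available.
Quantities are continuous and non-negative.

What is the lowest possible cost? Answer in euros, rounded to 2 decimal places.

€1.25

Set it up as a linear program. Let x1 = kg of meat-and-bone meal, x2 = kg of cottonseed meal, x3 = kg of DDGS, x4 = kg of sunflower meal.
Minimize 0.54x1 + 0.22x2 + 0.26x3 + 0.22x4 subject to:
  24.9x1 + 15.5x2 + 8.1x3 + 12.6x4 ≥ 64.6   (lysine)
  466x1 + 427x2 + 258x3 + 302x4 ≥ 603   (crude protein)
  95.1x1 + 1.9x2 + 0.8x3 + 3.7x4 ≥ 174.4   (calcium)
  x4 ≤ 1.4
  x1 ≤ 4.6
  x1, x2, x3, x4 ≥ 0.
The cheapest feasible vertex uses only meat-and-bone meal, cottonseed meal; DDGS, sunflower meal are not used. Binding constraints: lysine and calcium.
Solving gives x1 = 1.809, x2 = 1.262.
Total cost: 0.54·1.809 + 0.22·1.262 = 1.2545.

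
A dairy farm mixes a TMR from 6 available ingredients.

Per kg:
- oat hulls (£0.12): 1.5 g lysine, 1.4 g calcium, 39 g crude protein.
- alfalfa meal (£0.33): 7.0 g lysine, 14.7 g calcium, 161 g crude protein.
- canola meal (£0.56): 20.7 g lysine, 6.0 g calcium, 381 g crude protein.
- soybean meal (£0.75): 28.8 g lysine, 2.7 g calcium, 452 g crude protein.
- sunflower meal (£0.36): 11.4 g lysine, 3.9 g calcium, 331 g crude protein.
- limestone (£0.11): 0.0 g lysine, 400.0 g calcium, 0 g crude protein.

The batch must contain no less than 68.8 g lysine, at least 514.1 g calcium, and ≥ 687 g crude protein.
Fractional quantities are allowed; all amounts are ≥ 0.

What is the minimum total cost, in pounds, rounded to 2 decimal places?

£1.93

Treat it as an LP. Let x1 = kg of oat hulls, x2 = kg of alfalfa meal, x3 = kg of canola meal, x4 = kg of soybean meal, x5 = kg of sunflower meal, x6 = kg of limestone.
Minimise 0.12x1 + 0.33x2 + 0.56x3 + 0.75x4 + 0.36x5 + 0.11x6 s.t.:
  1.5x1 + 7x2 + 20.7x3 + 28.8x4 + 11.4x5 ≥ 68.8   (lysine)
  1.4x1 + 14.7x2 + 6x3 + 2.7x4 + 3.9x5 + 400x6 ≥ 514.1   (calcium)
  39x1 + 161x2 + 381x3 + 452x4 + 331x5 ≥ 687   (crude protein)
  x1, x2, x3, x4, x5, x6 ≥ 0.
The optimal basis is {soybean meal, limestone}; oat hulls, alfalfa meal, canola meal, sunflower meal drop out. There the lysine and calcium constraints are tight.
Solving gives x4 = 2.389, x6 = 1.269.
Total cost: 0.75·2.389 + 0.11·1.269 = 1.9313.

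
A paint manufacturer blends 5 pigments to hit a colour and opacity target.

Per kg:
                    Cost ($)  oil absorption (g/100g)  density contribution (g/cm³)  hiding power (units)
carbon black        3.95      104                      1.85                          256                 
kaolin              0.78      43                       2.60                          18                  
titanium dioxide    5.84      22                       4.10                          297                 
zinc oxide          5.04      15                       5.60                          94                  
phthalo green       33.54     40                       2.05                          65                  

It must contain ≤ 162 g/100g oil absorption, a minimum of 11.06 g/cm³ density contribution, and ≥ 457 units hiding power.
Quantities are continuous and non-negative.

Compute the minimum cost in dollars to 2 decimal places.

$9.55

Treat it as an LP. Let x1 = kg of carbon black, x2 = kg of kaolin, x3 = kg of titanium dioxide, x4 = kg of zinc oxide, x5 = kg of phthalo green.
Minimise 3.95x1 + 0.78x2 + 5.84x3 + 5.04x4 + 33.54x5 subject to:
  104x1 + 43x2 + 22x3 + 15x4 + 40x5 ≤ 162   (oil absorption)
  1.85x1 + 2.6x2 + 4.1x3 + 5.6x4 + 2.05x5 ≥ 11.06   (density contribution)
  256x1 + 18x2 + 297x3 + 94x4 + 65x5 ≥ 457   (hiding power)
  x1, x2, x3, x4, x5 ≥ 0.
The cheapest feasible vertex uses only carbon black, kaolin, titanium dioxide; zinc oxide, phthalo green are not used. There the oil absorption, density contribution, hiding power constraints are tight.
Solving gives x1 = 0.3827, x2 = 2.295, x3 = 1.07.
Objective = 3.95·0.3827 + 0.78·2.295 + 5.84·1.07 = 9.5506.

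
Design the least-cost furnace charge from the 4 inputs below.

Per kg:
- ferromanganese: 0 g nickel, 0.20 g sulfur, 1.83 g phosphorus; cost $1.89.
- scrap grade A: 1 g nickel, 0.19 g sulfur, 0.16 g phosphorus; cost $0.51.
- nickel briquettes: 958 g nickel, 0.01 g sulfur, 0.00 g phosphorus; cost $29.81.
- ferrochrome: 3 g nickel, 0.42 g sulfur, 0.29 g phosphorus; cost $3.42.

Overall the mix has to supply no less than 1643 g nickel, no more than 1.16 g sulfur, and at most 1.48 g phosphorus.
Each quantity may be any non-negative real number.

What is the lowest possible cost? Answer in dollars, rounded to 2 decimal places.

Let x1 = kg of ferromanganese, x2 = kg of scrap grade A, x3 = kg of nickel briquettes, x4 = kg of ferrochrome.
Minimize 1.89x1 + 0.51x2 + 29.81x3 + 3.42x4 subject to:
  1x2 + 958x3 + 3x4 ≥ 1643   (nickel)
  0.2x1 + 0.19x2 + 0.01x3 + 0.42x4 ≤ 1.16   (sulfur)
  1.83x1 + 0.16x2 + 0.29x4 ≤ 1.48   (phosphorus)
  x1, x2, x3, x4 ≥ 0.
The cheapest feasible vertex uses only nickel briquettes; ferromanganese, scrap grade A, ferrochrome are not used. Binding constraint: nickel.
So nickel briquettes = 1.71503 kg.
Hence cost = 29.81·1.71503 = $51.12504.

$51.13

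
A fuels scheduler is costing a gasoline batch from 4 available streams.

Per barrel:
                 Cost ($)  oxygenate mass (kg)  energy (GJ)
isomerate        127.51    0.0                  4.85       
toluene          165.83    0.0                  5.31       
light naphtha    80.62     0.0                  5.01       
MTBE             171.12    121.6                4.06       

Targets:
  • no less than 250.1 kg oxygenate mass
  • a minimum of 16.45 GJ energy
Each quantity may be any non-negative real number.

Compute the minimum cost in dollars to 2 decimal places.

This is a linear program. Let x1 = barrels of isomerate, x2 = barrels of toluene, x3 = barrels of light naphtha, x4 = barrels of MTBE.
Minimize 127.51x1 + 165.83x2 + 80.62x3 + 171.12x4 subject to:
  121.6x4 ≥ 250.1   (oxygenate mass)
  4.85x1 + 5.31x2 + 5.01x3 + 4.06x4 ≥ 16.45   (energy)
  x1, x2, x3, x4 ≥ 0.
The cheapest feasible vertex uses only light naphtha, MTBE; isomerate, toluene are not used. Binding constraints: oxygenate mass and energy.
So light naphtha = 1.61669 barrels, MTBE = 2.05674 barrels.
Hence cost = 80.62·1.61669 + 171.12·2.05674 = $482.2869.

$482.29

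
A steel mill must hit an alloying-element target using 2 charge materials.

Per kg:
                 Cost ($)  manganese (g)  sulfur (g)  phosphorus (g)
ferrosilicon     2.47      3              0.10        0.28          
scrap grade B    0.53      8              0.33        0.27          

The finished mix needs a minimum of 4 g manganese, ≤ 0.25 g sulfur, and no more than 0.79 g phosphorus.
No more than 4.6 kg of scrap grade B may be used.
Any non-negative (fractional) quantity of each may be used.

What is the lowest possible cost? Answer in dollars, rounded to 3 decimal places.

Let x1 = kg of ferrosilicon, x2 = kg of scrap grade B.
Minimize 2.47x1 + 0.53x2 s.t.:
  3x1 + 8x2 ≥ 4   (manganese)
  0.1x1 + 0.33x2 ≤ 0.25   (sulfur)
  0.28x1 + 0.27x2 ≤ 0.79   (phosphorus)
  x2 ≤ 4.6
  x1, x2 ≥ 0.
The minimum-cost mix takes nothing from ferrosilicon — only scrap grade B. Binding constraint: manganese.
Solving gives x2 = 0.5.
Total cost: 0.53·0.5 = 0.26500.

$0.265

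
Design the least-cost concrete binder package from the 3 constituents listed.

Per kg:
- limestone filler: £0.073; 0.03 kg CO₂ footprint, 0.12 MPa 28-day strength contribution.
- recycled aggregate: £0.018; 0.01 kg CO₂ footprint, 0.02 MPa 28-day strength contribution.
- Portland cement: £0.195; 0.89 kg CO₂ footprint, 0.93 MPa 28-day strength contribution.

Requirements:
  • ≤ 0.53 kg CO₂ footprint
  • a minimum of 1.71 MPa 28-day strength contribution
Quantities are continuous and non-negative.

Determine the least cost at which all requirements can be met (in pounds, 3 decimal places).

£0.982

This is a linear program. Let x1 = kg of limestone filler, x2 = kg of recycled aggregate, x3 = kg of Portland cement.
Minimize 0.073x1 + 0.018x2 + 0.195x3 s.t.:
  0.03x1 + 0.01x2 + 0.89x3 ≤ 0.53   (CO₂ footprint)
  0.12x1 + 0.02x2 + 0.93x3 ≥ 1.71   (28-day strength contribution)
  x1, x2, x3 ≥ 0.
The minimum-cost mix takes nothing from recycled aggregate — only limestone filler, Portland cement. Binding constraints: CO₂ footprint and 28-day strength contribution.
Solving gives x1 = 13.04, x3 = 0.1559.
Cost = 0.073·13.04 + 0.195·0.1559 = 0.98232.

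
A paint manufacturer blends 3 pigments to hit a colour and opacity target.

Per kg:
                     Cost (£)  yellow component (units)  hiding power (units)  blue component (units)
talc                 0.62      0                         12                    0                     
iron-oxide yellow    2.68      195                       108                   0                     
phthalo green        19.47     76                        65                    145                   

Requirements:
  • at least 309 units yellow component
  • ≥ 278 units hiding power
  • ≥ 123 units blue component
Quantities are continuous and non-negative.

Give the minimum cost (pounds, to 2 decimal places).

This is a linear program. Let x1 = kg of talc, x2 = kg of iron-oxide yellow, x3 = kg of phthalo green.
Minimize 0.62x1 + 2.68x2 + 19.47x3 subject to:
  195x2 + 76x3 ≥ 309   (yellow component)
  12x1 + 108x2 + 65x3 ≥ 278   (hiding power)
  145x3 ≥ 123   (blue component)
  x1, x2, x3 ≥ 0.
The cheapest feasible vertex uses only iron-oxide yellow, phthalo green; talc is not used. There the hiding power and blue component constraints are tight.
That vertex is x2 = 2.064, x3 = 0.8483.
Objective = 2.68·2.064 + 19.47·0.8483 = 22.0479.

£22.05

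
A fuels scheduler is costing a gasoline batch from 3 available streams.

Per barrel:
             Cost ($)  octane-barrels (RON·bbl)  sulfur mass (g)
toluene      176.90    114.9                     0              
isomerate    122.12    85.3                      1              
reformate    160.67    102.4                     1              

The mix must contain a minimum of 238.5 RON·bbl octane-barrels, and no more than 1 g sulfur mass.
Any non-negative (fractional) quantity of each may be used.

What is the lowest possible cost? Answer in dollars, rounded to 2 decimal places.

Let x1 = barrels of toluene, x2 = barrels of isomerate, x3 = barrels of reformate.
Minimize 176.9x1 + 122.12x2 + 160.67x3 with:
  114.9x1 + 85.3x2 + 102.4x3 ≥ 238.5   (octane-barrels)
  1x2 + 1x3 ≤ 1   (sulfur mass)
  x1, x2, x3 ≥ 0.
The cheapest feasible vertex uses only toluene, isomerate; reformate is not used. There the octane-barrels and sulfur mass constraints are tight.
So toluene = 1.33333 barrels, isomerate = 1 barrel.
Cost = 176.9·1.33333 + 122.12·1 = 357.9861.

$357.99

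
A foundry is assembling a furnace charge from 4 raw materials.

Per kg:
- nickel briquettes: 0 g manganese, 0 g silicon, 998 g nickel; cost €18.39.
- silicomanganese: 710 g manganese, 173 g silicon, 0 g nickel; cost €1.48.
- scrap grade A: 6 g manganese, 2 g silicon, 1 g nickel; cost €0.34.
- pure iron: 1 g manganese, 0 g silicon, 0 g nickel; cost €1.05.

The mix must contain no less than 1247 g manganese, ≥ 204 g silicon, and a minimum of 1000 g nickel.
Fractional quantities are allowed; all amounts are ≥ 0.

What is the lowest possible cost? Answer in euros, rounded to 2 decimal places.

Let x1 = kg of nickel briquettes, x2 = kg of silicomanganese, x3 = kg of scrap grade A, x4 = kg of pure iron.
Minimise 18.39x1 + 1.48x2 + 0.34x3 + 1.05x4 s.t.:
  710x2 + 6x3 + 1x4 ≥ 1247   (manganese)
  173x2 + 2x3 ≥ 204   (silicon)
  998x1 + 1x3 ≥ 1000   (nickel)
  x1, x2, x3, x4 ≥ 0.
At the optimum only nickel briquettes, silicomanganese are positive (scrap grade A, pure iron = 0). Binding constraints: manganese and nickel.
Optimal quantities: nickel briquettes = 1.002 kg, silicomanganese = 1.756 kg.
Hence cost = 18.39·1.002 + 1.48·1.756 = €21.0257.

€21.03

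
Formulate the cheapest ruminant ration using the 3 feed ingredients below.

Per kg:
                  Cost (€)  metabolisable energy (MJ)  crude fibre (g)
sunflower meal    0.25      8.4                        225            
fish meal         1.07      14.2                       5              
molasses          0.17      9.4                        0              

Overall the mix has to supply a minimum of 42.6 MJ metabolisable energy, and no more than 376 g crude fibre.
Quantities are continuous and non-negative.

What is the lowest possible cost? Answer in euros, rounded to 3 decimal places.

Treat it as an LP. Let x1 = kg of sunflower meal, x2 = kg of fish meal, x3 = kg of molasses.
Minimise 0.25x1 + 1.07x2 + 0.17x3 with:
  8.4x1 + 14.2x2 + 9.4x3 ≥ 42.6   (metabolisable energy)
  225x1 + 5x2 ≤ 376   (crude fibre)
  x1, x2, x3 ≥ 0.
At the optimum only molasses is positive (sunflower meal, fish meal = 0). There the metabolisable energy constraint is tight.
So molasses = 4.532 kg.
Hence cost = 0.17·4.532 = €0.77044.

€0.770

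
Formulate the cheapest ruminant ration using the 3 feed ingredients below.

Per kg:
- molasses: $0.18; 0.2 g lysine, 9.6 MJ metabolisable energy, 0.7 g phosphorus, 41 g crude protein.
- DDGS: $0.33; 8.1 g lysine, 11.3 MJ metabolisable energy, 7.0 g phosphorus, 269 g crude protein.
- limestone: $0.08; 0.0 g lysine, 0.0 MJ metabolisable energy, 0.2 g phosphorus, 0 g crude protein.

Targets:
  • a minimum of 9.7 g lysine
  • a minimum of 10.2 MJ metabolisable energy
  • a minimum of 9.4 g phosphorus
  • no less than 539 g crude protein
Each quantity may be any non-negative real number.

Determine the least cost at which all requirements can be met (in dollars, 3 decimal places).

This is a linear program. Let x1 = kg of molasses, x2 = kg of DDGS, x3 = kg of limestone.
Minimise 0.18x1 + 0.33x2 + 0.08x3 with:
  0.2x1 + 8.1x2 ≥ 9.7   (lysine)
  9.6x1 + 11.3x2 ≥ 10.2   (metabolisable energy)
  0.7x1 + 7x2 + 0.2x3 ≥ 9.4   (phosphorus)
  41x1 + 269x2 ≥ 539   (crude protein)
  x1, x2, x3 ≥ 0.
The optimal basis is {DDGS}; molasses, limestone drop out. The crude protein requirement is met with equality.
Solving gives x2 = 2.004.
Hence cost = 0.33·2.004 = $0.66132.

$0.661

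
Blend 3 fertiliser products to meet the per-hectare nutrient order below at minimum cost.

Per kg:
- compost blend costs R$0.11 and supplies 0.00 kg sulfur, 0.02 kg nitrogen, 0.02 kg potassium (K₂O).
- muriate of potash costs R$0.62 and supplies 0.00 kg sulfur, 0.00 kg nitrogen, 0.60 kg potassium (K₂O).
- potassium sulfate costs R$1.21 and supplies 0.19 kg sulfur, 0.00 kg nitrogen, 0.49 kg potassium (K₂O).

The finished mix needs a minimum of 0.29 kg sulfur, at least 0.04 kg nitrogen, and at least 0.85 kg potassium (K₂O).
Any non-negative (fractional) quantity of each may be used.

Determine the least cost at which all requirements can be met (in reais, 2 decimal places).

Treat it as an LP. Let x1 = kg of compost blend, x2 = kg of muriate of potash, x3 = kg of potassium sulfate.
Minimise 0.11x1 + 0.62x2 + 1.21x3 with:
  0.19x3 ≥ 0.29   (sulfur)
  0.02x1 ≥ 0.04   (nitrogen)
  0.02x1 + 0.6x2 + 0.49x3 ≥ 0.85   (potassium (K₂O))
  x1, x2, x3 ≥ 0.
All 3 inputs are positive at the optimum. The sulfur, nitrogen, potassium (K₂O) requirements are met with equality.
So compost blend = 2 kg, muriate of potash = 0.1035 kg, potassium sulfate = 1.526 kg.
Total cost: 0.11·2 + 0.62·0.1035 + 1.21·1.526 = 2.1306.

R$2.13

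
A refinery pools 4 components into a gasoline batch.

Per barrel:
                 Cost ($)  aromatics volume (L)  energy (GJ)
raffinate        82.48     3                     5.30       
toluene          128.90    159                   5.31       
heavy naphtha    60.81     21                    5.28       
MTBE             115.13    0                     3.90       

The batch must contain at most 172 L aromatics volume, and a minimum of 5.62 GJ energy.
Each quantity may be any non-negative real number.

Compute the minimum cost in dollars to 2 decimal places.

Treat it as an LP. Let x1 = barrels of raffinate, x2 = barrels of toluene, x3 = barrels of heavy naphtha, x4 = barrels of MTBE.
Minimise 82.48x1 + 128.9x2 + 60.81x3 + 115.13x4 with:
  3x1 + 159x2 + 21x3 ≤ 172   (aromatics volume)
  5.3x1 + 5.31x2 + 5.28x3 + 3.9x4 ≥ 5.62   (energy)
  x1, x2, x3, x4 ≥ 0.
The minimum-cost mix takes nothing from raffinate, toluene, MTBE — only heavy naphtha. Binding constraint: energy.
Optimal quantities: heavy naphtha = 1.0644 barrels.
Cost = 60.81·1.0644 = 64.7262.

$64.73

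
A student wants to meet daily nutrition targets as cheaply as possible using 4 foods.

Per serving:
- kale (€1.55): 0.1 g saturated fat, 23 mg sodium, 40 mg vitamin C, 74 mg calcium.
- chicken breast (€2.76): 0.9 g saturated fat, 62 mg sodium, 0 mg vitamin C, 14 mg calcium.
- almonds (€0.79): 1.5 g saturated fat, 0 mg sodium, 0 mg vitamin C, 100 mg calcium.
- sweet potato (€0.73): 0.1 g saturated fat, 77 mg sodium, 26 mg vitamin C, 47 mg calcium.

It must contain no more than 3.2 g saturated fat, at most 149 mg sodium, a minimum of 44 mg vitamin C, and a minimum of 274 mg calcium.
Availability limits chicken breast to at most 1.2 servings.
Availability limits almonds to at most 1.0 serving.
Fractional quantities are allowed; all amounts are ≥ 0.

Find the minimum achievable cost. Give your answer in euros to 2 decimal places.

€4.05

Let x1 = servings of kale, x2 = servings of chicken breast, x3 = servings of almonds, x4 = servings of sweet potato.
Minimise 1.55x1 + 2.76x2 + 0.79x3 + 0.73x4 subject to:
  0.1x1 + 0.9x2 + 1.5x3 + 0.1x4 ≤ 3.2   (saturated fat)
  23x1 + 62x2 + 77x4 ≤ 149   (sodium)
  40x1 + 26x4 ≥ 44   (vitamin C)
  74x1 + 14x2 + 100x3 + 47x4 ≥ 274   (calcium)
  x2 ≤ 1.2
  x3 ≤ 1
  x1, x2, x3, x4 ≥ 0.
At the optimum only kale, almonds, sweet potato are positive (chicken breast = 0). The sodium, calcium, the almonds cap requirements are met with equality.
So kale = 1.385 servings, almonds = 1 serving, sweet potato = 1.521 servings.
Hence cost = 1.55·1.385 + 0.79·1 + 0.73·1.521 = €4.0471.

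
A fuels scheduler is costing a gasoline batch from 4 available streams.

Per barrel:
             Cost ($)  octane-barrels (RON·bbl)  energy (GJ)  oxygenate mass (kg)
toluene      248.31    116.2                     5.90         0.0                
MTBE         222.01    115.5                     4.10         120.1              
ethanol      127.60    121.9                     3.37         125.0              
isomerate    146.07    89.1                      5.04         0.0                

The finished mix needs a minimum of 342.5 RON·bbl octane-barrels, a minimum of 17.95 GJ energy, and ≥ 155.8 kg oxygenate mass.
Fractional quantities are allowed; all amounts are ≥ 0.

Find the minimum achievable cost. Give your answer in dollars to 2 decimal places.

Let x1 = barrels of toluene, x2 = barrels of MTBE, x3 = barrels of ethanol, x4 = barrels of isomerate.
min 248.31x1 + 222.01x2 + 127.6x3 + 146.07x4 subject to:
  116.2x1 + 115.5x2 + 121.9x3 + 89.1x4 ≥ 342.5   (octane-barrels)
  5.9x1 + 4.1x2 + 3.37x3 + 5.04x4 ≥ 17.95   (energy)
  120.1x2 + 125x3 ≥ 155.8   (oxygenate mass)
  x1, x2, x3, x4 ≥ 0.
At the optimum only ethanol, isomerate are positive (toluene, MTBE = 0). There the energy and oxygenate mass constraints are tight.
Solving gives x3 = 1.2464, x4 = 2.7281.
Total cost: 127.6·1.2464 + 146.07·2.7281 = 557.5342.

$557.53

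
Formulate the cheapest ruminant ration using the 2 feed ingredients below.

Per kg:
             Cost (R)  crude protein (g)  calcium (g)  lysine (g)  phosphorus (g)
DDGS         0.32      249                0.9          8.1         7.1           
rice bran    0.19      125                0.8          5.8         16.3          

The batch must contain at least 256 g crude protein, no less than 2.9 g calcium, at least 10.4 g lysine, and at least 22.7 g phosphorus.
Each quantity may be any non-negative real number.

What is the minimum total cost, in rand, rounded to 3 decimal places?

Let x1 = kg of DDGS, x2 = kg of rice bran.
Minimize 0.32x1 + 0.19x2 with:
  249x1 + 125x2 ≥ 256   (crude protein)
  0.9x1 + 0.8x2 ≥ 2.9   (calcium)
  8.1x1 + 5.8x2 ≥ 10.4   (lysine)
  7.1x1 + 16.3x2 ≥ 22.7   (phosphorus)
  x1, x2 ≥ 0.
The cheapest feasible vertex uses only rice bran; DDGS is not used. Binding constraint: calcium.
Optimal quantities: rice bran = 3.625 kg.
Total cost: 0.19·3.625 = 0.68875.

R0.689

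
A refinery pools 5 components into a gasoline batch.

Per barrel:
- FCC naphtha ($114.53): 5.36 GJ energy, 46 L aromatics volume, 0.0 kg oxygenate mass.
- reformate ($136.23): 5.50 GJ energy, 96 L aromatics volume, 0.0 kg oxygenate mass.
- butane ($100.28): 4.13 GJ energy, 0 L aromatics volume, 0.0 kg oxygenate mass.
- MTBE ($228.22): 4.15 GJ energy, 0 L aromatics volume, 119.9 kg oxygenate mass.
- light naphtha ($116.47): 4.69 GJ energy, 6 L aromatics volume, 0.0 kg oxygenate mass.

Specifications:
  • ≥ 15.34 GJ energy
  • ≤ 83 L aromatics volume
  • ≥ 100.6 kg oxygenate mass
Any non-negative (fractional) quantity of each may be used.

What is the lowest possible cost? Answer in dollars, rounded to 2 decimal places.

Let x1 = barrels of FCC naphtha, x2 = barrels of reformate, x3 = barrels of butane, x4 = barrels of MTBE, x5 = barrels of light naphtha.
Minimize 114.53x1 + 136.23x2 + 100.28x3 + 228.22x4 + 116.47x5 s.t.:
  5.36x1 + 5.5x2 + 4.13x3 + 4.15x4 + 4.69x5 ≥ 15.34   (energy)
  46x1 + 96x2 + 6x5 ≤ 83   (aromatics volume)
  119.9x4 ≥ 100.6   (oxygenate mass)
  x1, x2, x3, x4, x5 ≥ 0.
The optimal basis is {FCC naphtha, butane, MTBE}; reformate, light naphtha drop out. The energy, aromatics volume, oxygenate mass requirements are met with equality.
Solving gives x1 = 1.8043, x3 = 0.52947, x4 = 0.83903.
Hence cost = 114.53·1.8043 + 100.28·0.52947 + 228.22·0.83903 = $451.2252.

$451.23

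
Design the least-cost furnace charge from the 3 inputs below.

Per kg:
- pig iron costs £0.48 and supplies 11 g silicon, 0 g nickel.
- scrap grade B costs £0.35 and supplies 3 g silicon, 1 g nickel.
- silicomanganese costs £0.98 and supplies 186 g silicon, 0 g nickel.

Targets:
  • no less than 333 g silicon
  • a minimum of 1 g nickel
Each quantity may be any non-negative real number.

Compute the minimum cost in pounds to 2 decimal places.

Let x1 = kg of pig iron, x2 = kg of scrap grade B, x3 = kg of silicomanganese.
Minimise 0.48x1 + 0.35x2 + 0.98x3 s.t.:
  11x1 + 3x2 + 186x3 ≥ 333   (silicon)
  1x2 ≥ 1   (nickel)
  x1, x2, x3 ≥ 0.
The cheapest feasible vertex uses only scrap grade B, silicomanganese; pig iron is not used. Binding constraints: silicon and nickel.
Solving gives x2 = 1, x3 = 1.774.
Total cost: 0.35·1 + 0.98·1.774 = 2.0885.

£2.09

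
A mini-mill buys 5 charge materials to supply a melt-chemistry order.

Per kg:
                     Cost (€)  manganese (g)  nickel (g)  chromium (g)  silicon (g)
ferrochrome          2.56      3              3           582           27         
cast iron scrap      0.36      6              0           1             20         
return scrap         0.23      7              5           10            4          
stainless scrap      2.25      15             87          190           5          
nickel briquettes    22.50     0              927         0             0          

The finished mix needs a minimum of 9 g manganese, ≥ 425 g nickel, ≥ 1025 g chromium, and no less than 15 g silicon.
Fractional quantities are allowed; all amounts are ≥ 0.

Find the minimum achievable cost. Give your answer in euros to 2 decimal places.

€11.41

Let x1 = kg of ferrochrome, x2 = kg of cast iron scrap, x3 = kg of return scrap, x4 = kg of stainless scrap, x5 = kg of nickel briquettes.
Minimise 2.56x1 + 0.36x2 + 0.23x3 + 2.25x4 + 22.5x5 subject to:
  3x1 + 6x2 + 7x3 + 15x4 ≥ 9   (manganese)
  3x1 + 5x3 + 87x4 + 927x5 ≥ 425   (nickel)
  582x1 + 1x2 + 10x3 + 190x4 ≥ 1025   (chromium)
  27x1 + 20x2 + 4x3 + 5x4 ≥ 15   (silicon)
  x1, x2, x3, x4, x5 ≥ 0.
At the optimum only ferrochrome, stainless scrap are positive (cast iron scrap, return scrap, nickel briquettes = 0). Binding constraints: nickel and chromium.
Solving gives x1 = 0.1683, x4 = 4.879.
Total cost: 2.56·0.1683 + 2.25·4.879 = 11.4086.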